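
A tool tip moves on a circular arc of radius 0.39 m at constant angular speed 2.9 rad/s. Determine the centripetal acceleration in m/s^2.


a_c = omega^2 * r = 2.9^2 * 0.39 = 3.2799

3.2799 m/s^2


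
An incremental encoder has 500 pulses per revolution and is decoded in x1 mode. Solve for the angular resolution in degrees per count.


resolution = 360 / (PPR * 1) = 360 / 500 = 0.7200

0.7200 degrees


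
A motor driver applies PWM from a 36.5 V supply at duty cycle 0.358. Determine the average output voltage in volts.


V_avg = V_supply * D = 36.5*0.358 = 13.0670

13.0670 V


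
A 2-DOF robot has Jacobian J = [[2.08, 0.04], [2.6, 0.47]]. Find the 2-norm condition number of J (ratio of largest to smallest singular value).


JJ^T eigenvalues: trace(JJ^T) = 11.3089, det(JJ^T) = det(J)^2 = 0.76317696
s_max^2 = (11.3089 + sqrt(124.83851137))/2 = 11.24100778
s_min^2 = (11.3089 - sqrt(124.83851137))/2 = 0.06789222
kappa = s_max/s_min = sqrt(11.24100778/0.06789222) = 12.8675

12.8675


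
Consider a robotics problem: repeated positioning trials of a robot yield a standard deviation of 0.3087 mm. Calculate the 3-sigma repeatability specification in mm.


repeatability = 3*sigma = 3*0.3087 = 0.9261

0.9261 mm


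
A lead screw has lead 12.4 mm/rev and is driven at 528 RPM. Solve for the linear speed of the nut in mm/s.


v = lead * (RPM/60) = 12.4*528/60 = 109.1200

109.1200 mm/s


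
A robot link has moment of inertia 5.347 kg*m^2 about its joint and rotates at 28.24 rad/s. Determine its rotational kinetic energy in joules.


KE = (1/2)*I*omega^2 = 0.5*5.347*28.24^2 = 2132.1098

2132.1098 J


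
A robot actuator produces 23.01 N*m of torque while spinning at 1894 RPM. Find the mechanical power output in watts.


omega = 1894 * 2*pi/60 = 198.339216 rad/s
P = tau * omega = 23.01 * 198.339216 = 4563.7854

4563.7854 W


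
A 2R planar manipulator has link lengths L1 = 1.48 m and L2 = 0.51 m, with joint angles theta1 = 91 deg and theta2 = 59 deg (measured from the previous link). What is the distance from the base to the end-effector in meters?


x = L1*cos(th1) + L2*cos(th1+th2) = -0.467503
y = L1*sin(th1) + L2*sin(th1+th2) = 1.734775
d = sqrt(x^2 + y^2) = sqrt(0.218559 + 3.009444) = 1.7967

1.7967 m


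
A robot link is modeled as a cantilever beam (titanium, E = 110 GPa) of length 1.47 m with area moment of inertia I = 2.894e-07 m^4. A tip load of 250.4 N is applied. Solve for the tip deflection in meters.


delta = F*L^3/(3*E*I) = 250.4*1.47^3/(3*1.100e+11*2.894e-07)
      = 795.4013592/95502 = 0.0083

0.0083 m


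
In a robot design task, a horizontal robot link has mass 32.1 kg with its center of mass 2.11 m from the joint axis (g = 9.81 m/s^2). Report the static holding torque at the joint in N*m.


tau = m*g*L = 32.1 * 9.81 * 2.11 = 664.4411

664.4411 N*m


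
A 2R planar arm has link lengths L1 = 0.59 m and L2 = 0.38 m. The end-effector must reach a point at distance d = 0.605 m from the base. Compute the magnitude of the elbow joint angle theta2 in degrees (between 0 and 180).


cos(th2) = (d^2 - L1^2 - L2^2)/(2*L1*L2) = (0.605^2 - 0.59^2 - 0.38^2)/(2*0.59*0.38) = -0.28205843
th2 = acos(-0.28205843) = 106.3831 deg

106.3831 degrees


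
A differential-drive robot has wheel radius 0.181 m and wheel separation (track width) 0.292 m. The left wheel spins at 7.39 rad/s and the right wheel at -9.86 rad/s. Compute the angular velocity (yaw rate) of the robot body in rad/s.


omega = r*(wR - wL)/L = 0.181*(-9.86 - (7.39))/0.292 = -10.6926

-10.6926 rad/s


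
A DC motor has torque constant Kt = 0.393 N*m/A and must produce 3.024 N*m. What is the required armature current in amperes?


I = tau / Kt = 3.024/0.393 = 7.6947

7.6947 A


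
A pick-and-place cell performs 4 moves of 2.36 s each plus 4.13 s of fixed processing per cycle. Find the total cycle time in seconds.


T = 4*2.36 + 4.13 = 13.5700

13.5700 s


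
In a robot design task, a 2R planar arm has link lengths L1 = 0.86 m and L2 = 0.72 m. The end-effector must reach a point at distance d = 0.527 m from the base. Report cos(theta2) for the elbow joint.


cos(th2) = (d^2 - L1^2 - L2^2)/(2*L1*L2) = (0.527^2 - 0.86^2 - 0.72^2)/(2*0.86*0.72) = -0.7916

-0.7916


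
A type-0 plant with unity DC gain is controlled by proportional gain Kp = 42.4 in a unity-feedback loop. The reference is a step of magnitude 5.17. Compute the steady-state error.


e_ss = R/(1 + Kp) = 5.17/(1 + 42.4) = 5.17/43.4000 = 0.1191

0.1191


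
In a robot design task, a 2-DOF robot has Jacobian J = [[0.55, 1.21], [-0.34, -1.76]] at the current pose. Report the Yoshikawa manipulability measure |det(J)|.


det(J) = 0.55*-1.76 - (1.21)*(-0.34) = -0.5566
|det(J)| = 0.5566

0.5566


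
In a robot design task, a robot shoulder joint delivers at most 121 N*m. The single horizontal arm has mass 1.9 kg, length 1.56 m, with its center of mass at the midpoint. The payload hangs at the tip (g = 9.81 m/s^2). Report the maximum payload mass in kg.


tau_arm = m_arm*g*(L/2) = 1.9*9.81*1.56/2 = 14.5384 N*m
tau_payload = tau_max - tau_arm = 121 - 14.5384 = 106.4616
m_payload = tau_payload / (g*L) = 106.4616 / (9.81*1.56) = 6.9566

6.9566 kg


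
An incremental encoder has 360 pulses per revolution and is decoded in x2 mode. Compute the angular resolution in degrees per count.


resolution = 360 / (PPR * 2) = 360 / 720 = 0.5000

0.5000 degrees


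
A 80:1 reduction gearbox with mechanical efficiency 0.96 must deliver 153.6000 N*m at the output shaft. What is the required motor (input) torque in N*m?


tau_in = tau_out / (N * eta) = 153.6000 / (80 * 0.96) = 2.0000

2.0000 N*m


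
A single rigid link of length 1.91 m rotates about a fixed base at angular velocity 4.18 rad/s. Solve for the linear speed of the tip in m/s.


v = L*omega = 1.91 * 4.18 = 7.9838

7.9838 m/s


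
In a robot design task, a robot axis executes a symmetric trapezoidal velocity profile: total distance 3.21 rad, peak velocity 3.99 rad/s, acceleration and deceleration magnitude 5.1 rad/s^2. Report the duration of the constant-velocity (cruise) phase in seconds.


t_acc = v/a = 0.782353 s, d_acc = v^2/(2a) = 1.560794 rad each
d_cruise = 3.21 - 2*1.560794 = 0.088412 rad
t_cruise = d_cruise/v = 0.088412/3.99 = 0.0222

0.0222 s


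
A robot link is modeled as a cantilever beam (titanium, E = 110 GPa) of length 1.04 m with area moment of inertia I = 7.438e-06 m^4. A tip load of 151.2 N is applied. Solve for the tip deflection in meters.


delta = F*L^3/(3*E*I) = 151.2*1.04^3/(3*1.100e+11*7.438e-06)
      = 170.0794368/2454540 = 6.9292e-05

6.9292e-05 m


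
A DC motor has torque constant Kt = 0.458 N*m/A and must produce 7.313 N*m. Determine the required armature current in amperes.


I = tau / Kt = 7.313/0.458 = 15.9672

15.9672 A


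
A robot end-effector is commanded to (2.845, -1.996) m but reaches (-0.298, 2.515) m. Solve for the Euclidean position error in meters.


dx = -0.298 - (2.845) = -3.1430, dy = 2.515 - (-1.996) = 4.5110
err = sqrt(9.878449 + 20.349121) = 5.4980

5.4980 m


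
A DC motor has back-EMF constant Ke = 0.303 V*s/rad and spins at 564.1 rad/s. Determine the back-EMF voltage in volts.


V_emf = Ke * omega = 0.303*564.1 = 170.9223

170.9223 V


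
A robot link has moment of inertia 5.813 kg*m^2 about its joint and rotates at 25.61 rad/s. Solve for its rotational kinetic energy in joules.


KE = (1/2)*I*omega^2 = 0.5*5.813*25.61^2 = 1906.2923

1906.2923 J


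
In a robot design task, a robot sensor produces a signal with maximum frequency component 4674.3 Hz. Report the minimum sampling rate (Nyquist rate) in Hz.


f_s,min = 2*f_max = 2*4674.3 = 9348.6000

9348.6000 Hz


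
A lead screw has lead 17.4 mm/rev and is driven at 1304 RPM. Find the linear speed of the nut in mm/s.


v = lead * (RPM/60) = 17.4*1304/60 = 378.1600

378.1600 mm/s


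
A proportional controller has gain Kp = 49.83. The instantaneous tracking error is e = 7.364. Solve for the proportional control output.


u_P = Kp * e = 49.83 * 7.364 = 366.9481

366.9481


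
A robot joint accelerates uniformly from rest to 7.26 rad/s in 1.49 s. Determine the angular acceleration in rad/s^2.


alpha = delta_omega / t = 7.26 / 1.49 = 4.8725

4.8725 rad/s^2


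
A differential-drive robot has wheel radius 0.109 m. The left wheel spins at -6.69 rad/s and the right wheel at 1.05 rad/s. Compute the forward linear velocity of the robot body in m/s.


v = r*(wR + wL)/2 = 0.109*(1.05 + -6.69)/2 = -0.3074

-0.3074 m/s


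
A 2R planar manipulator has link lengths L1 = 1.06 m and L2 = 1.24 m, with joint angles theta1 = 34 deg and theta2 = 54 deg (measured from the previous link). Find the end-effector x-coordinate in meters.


x = L1*cos(th1) + L2*cos(th1+th2) = 1.06*cos(34 deg) + 1.24*cos(88 deg) = 0.9221

0.9221 m


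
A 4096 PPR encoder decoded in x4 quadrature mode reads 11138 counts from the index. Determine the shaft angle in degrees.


angle = counts * 360 / (PPR*4) = 11138 * 360 / 16384 = 244.7314

244.7314 degrees


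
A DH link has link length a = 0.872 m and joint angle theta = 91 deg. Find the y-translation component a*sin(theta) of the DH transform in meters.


a*sin(theta) = 0.872*sin(91 deg) = 0.8719

0.8719 m


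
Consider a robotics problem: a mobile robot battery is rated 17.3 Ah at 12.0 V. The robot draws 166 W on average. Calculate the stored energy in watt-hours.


E = capacity * V = 17.3*12.0 = 207.6000

207.6000 Wh


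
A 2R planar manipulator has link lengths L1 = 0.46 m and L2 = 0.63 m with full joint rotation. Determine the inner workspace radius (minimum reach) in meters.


r_min = |L1 - L2| = |0.46 - 0.63| = 0.1700

0.1700 m


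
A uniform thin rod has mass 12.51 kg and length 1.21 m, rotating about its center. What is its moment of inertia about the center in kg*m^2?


I = (1/12)*m*L^2 = (1/12)*12.51*1.21^2 = 1.5263

1.5263 kg*m^2


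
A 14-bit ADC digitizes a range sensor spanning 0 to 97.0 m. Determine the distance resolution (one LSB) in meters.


res = range / 2^n = 97.0/2^14 = 97.0/16384 = 0.0059

0.0059 m


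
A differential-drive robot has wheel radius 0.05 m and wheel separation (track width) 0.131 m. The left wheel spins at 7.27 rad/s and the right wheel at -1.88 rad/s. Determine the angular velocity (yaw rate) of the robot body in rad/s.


omega = r*(wR - wL)/L = 0.05*(-1.88 - (7.27))/0.131 = -3.4924

-3.4924 rad/s


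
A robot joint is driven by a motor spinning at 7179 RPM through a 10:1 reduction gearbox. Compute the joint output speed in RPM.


omega_joint = omega_motor / N = 7179 / 10 = 717.9000

717.9000 RPM


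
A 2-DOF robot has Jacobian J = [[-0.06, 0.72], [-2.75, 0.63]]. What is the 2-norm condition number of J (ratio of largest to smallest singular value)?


JJ^T eigenvalues: trace(JJ^T) = 8.4814, det(JJ^T) = det(J)^2 = 3.77214084
s_max^2 = (8.4814 + sqrt(56.84558260))/2 = 8.01050048
s_min^2 = (8.4814 - sqrt(56.84558260))/2 = 0.47089952
kappa = s_max/s_min = sqrt(8.01050048/0.47089952) = 4.1244

4.1244


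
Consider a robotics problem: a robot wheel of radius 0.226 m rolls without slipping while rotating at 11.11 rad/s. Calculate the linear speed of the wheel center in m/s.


v = omega * r = 11.11 * 0.226 = 2.5109

2.5109 m/s


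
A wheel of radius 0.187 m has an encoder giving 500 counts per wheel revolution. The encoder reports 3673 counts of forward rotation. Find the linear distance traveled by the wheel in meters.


revs = 3673/500 = 7.346000
d = revs * 2*pi*r = 7.346000 * 2*pi*0.187 = 8.6312

8.6312 m


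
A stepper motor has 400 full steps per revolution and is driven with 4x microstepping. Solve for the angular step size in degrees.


step = 360/(400*4) = 360/1600 = 0.2250

0.2250 degrees


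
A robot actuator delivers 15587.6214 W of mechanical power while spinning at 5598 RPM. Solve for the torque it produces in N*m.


omega = 5598 * 2*pi/60 = 586.221189 rad/s
tau = P / omega = 15587.6214 / 586.221189 = 26.5900

26.5900 N*m


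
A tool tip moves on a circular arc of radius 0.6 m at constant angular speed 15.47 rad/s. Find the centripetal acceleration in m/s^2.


a_c = omega^2 * r = 15.47^2 * 0.6 = 143.5925

143.5925 m/s^2


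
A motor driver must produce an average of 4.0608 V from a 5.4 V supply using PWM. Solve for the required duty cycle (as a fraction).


D = V_avg/V_supply = 4.0608/5.4 = 0.7520

0.7520


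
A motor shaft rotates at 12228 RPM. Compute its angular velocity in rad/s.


omega = 12228 * 2*pi/60 = 1280.5132

1280.5132 rad/s


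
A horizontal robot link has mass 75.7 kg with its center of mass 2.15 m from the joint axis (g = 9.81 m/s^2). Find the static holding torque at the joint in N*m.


tau = m*g*L = 75.7 * 9.81 * 2.15 = 1596.6266

1596.6266 N*m


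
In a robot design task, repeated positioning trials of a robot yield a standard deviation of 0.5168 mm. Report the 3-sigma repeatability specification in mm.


repeatability = 3*sigma = 3*0.5168 = 1.5504

1.5504 mm


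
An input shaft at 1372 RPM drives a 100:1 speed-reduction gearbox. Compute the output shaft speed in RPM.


omega_out = omega_in / N = 1372 / 100 = 13.7200

13.7200 RPM


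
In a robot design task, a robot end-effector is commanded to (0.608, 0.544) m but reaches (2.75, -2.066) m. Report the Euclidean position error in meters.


dx = 2.75 - (0.608) = 2.1420, dy = -2.066 - (0.544) = -2.6100
err = sqrt(4.588164 + 6.812100) = 3.3764

3.3764 m


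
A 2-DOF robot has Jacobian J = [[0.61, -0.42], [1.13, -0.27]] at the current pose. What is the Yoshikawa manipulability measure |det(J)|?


det(J) = 0.61*-0.27 - (-0.42)*(1.13) = 0.3099
|det(J)| = 0.3099

0.3099


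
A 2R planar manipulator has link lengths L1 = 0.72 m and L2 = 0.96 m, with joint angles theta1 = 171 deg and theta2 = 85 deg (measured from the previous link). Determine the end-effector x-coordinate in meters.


x = L1*cos(th1) + L2*cos(th1+th2) = 0.72*cos(171 deg) + 0.96*cos(256 deg) = -0.9434

-0.9434 m


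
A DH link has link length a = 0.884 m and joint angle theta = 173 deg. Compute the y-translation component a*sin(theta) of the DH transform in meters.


a*sin(theta) = 0.884*sin(173 deg) = 0.1077

0.1077 m


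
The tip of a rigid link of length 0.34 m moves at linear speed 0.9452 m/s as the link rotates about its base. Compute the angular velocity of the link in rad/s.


omega = v / L = 0.9452 / 0.34 = 2.7800

2.7800 rad/s


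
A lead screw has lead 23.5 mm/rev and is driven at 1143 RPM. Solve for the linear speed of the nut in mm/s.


v = lead * (RPM/60) = 23.5*1143/60 = 447.6750

447.6750 mm/s


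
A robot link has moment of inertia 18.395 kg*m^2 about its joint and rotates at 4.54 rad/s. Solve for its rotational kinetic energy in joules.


KE = (1/2)*I*omega^2 = 0.5*18.395*4.54^2 = 189.5752

189.5752 J


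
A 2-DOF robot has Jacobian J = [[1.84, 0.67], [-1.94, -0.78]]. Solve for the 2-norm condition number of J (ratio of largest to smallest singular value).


JJ^T eigenvalues: trace(JJ^T) = 8.2065, det(JJ^T) = det(J)^2 = 0.01833316
s_max^2 = (8.2065 + sqrt(67.27330961))/2 = 8.20426541
s_min^2 = (8.2065 - sqrt(67.27330961))/2 = 0.00223459
kappa = s_max/s_min = sqrt(8.20426541/0.00223459) = 60.5928

60.5928


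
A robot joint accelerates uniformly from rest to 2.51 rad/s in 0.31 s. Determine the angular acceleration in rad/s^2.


alpha = delta_omega / t = 2.51 / 0.31 = 8.0968

8.0968 rad/s^2


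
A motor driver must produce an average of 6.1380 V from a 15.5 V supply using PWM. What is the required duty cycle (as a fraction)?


D = V_avg/V_supply = 6.1380/15.5 = 0.3960

0.3960


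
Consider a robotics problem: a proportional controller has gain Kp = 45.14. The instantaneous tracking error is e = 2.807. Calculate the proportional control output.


u_P = Kp * e = 45.14 * 2.807 = 126.7080

126.7080


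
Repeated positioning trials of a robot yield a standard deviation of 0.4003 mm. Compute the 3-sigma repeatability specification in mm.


repeatability = 3*sigma = 3*0.4003 = 1.2009

1.2009 mm


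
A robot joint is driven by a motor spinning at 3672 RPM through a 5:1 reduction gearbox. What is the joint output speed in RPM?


omega_joint = omega_motor / N = 3672 / 5 = 734.4000

734.4000 RPM


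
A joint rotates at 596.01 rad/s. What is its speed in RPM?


RPM = 596.01 * 60/(2*pi) = 5691.4763

5691.4763 RPM


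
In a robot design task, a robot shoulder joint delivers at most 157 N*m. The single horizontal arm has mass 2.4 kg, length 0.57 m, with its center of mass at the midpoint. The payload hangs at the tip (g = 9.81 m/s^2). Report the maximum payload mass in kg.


tau_arm = m_arm*g*(L/2) = 2.4*9.81*0.57/2 = 6.7100 N*m
tau_payload = tau_max - tau_arm = 157 - 6.7100 = 150.2900
m_payload = tau_payload / (g*L) = 150.2900 / (9.81*0.57) = 26.8773

26.8773 kg


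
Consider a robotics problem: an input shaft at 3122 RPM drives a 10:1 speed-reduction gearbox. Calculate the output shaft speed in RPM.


omega_out = omega_in / N = 3122 / 10 = 312.2000

312.2000 RPM


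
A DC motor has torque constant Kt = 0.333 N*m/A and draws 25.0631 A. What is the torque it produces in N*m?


tau = Kt * I = 0.333*25.0631 = 8.3460

8.3460 N*m


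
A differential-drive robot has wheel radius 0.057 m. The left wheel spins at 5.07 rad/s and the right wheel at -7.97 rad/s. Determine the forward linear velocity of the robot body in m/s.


v = r*(wR + wL)/2 = 0.057*(-7.97 + 5.07)/2 = -0.0826

-0.0826 m/s


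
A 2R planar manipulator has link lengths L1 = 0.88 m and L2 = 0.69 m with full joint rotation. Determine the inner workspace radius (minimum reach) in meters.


r_min = |L1 - L2| = |0.88 - 0.69| = 0.1900

0.1900 m


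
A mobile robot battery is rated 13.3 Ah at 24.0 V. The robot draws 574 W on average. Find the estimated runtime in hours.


E = 13.3*24.0 = 319.2000 Wh
t = E/P = 319.2000/574 = 0.5561

0.5561 hours


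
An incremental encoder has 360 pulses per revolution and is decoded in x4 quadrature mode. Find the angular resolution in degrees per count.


resolution = 360 / (PPR * 4) = 360 / 1440 = 0.2500

0.2500 degrees


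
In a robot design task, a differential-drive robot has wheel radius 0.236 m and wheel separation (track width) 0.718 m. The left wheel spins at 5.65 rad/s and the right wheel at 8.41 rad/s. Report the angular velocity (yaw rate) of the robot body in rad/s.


omega = r*(wR - wL)/L = 0.236*(8.41 - (5.65))/0.718 = 0.9072

0.9072 rad/s


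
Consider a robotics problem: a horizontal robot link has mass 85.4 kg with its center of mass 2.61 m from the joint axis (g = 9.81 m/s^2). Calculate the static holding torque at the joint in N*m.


tau = m*g*L = 85.4 * 9.81 * 2.61 = 2186.5901

2186.5901 N*m


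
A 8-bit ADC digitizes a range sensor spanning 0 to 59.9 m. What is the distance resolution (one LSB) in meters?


res = range / 2^n = 59.9/2^8 = 59.9/256 = 0.2340

0.2340 m


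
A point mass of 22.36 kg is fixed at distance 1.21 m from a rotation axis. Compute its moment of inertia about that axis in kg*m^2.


I = m*r^2 = 22.36*1.21^2 = 32.7373

32.7373 kg*m^2


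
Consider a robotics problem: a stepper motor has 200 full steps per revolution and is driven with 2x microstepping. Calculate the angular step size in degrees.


step = 360/(200*2) = 360/400 = 0.9000

0.9000 degrees


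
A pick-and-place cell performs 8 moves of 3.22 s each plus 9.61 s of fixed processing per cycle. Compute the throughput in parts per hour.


T_cycle = 8*3.22 + 9.61 = 35.3700 s
rate = 3600/T = 101.7812

101.7812 parts/hour


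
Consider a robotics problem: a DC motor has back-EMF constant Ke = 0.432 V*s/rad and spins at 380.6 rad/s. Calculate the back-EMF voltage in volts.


V_emf = Ke * omega = 0.432*380.6 = 164.4192

164.4192 V


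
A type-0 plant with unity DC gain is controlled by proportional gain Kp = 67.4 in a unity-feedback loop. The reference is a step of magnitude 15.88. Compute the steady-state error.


e_ss = R/(1 + Kp) = 15.88/(1 + 67.4) = 15.88/68.4000 = 0.2322

0.2322


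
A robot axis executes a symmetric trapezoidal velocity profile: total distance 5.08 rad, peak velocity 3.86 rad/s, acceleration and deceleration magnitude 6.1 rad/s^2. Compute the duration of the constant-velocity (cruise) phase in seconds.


t_acc = v/a = 0.632787 s, d_acc = v^2/(2a) = 1.221279 rad each
d_cruise = 5.08 - 2*1.221279 = 2.637442 rad
t_cruise = d_cruise/v = 2.637442/3.86 = 0.6833

0.6833 s


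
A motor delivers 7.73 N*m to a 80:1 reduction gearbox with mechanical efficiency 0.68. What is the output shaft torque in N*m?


tau_out = tau_in * N * eta = 7.73 * 80 * 0.68 = 420.5120

420.5120 N*m


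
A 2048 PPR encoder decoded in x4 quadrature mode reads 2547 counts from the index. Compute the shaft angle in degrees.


angle = counts * 360 / (PPR*4) = 2547 * 360 / 8192 = 111.9287

111.9287 degrees


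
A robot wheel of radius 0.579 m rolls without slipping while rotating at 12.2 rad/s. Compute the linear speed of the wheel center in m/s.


v = omega * r = 12.2 * 0.579 = 7.0638

7.0638 m/s


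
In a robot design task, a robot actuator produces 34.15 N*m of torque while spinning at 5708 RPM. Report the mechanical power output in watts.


omega = 5708 * 2*pi/60 = 597.740362 rad/s
P = tau * omega = 34.15 * 597.740362 = 20412.8334

20412.8334 W


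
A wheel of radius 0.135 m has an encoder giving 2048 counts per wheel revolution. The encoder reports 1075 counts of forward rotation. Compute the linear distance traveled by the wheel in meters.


revs = 1075/2048 = 0.524902
d = revs * 2*pi*r = 0.524902 * 2*pi*0.135 = 0.4452

0.4452 m


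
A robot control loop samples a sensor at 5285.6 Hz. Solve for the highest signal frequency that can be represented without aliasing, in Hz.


f_max = f_s/2 = 5285.6/2 = 2642.8000

2642.8000 Hz


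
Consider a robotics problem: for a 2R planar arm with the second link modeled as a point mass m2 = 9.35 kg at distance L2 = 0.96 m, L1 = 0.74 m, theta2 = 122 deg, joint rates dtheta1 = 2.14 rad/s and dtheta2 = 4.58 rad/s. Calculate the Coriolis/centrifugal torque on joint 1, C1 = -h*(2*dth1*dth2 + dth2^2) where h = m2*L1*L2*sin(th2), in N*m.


h = m2*L1*L2*sin(th2) = 9.35*0.74*0.96*sin(122 deg) = 5.632939
C1 = -h*(2*2.14*4.58 + 4.58^2) = -5.632939*40.5788 = -228.5779

-228.5779 N*m


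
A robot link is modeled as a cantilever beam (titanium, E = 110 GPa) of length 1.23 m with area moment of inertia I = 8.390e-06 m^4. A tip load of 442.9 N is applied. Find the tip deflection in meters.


delta = F*L^3/(3*E*I) = 442.9*1.23^3/(3*1.100e+11*8.390e-06)
      = 824.1779943/2768700 = 2.9768e-04

2.9768e-04 m


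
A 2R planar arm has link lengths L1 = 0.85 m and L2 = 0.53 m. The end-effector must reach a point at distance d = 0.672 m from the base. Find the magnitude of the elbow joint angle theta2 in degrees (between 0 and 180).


cos(th2) = (d^2 - L1^2 - L2^2)/(2*L1*L2) = (0.672^2 - 0.85^2 - 0.53^2)/(2*0.85*0.53) = -0.61244839
th2 = acos(-0.61244839) = 127.7667 deg

127.7667 degrees


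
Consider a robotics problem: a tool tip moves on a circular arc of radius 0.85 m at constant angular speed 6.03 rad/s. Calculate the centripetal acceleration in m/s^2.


a_c = omega^2 * r = 6.03^2 * 0.85 = 30.9068

30.9068 m/s^2


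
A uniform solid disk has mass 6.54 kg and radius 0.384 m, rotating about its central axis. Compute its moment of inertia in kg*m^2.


I = (1/2)*m*R^2 = 0.5*6.54*0.384^2 = 0.4822

0.4822 kg*m^2


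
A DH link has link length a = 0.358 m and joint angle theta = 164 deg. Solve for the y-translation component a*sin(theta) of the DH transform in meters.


a*sin(theta) = 0.358*sin(164 deg) = 0.0987

0.0987 m


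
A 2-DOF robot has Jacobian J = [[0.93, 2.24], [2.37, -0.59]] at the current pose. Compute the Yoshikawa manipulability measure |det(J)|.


det(J) = 0.93*-0.59 - (2.24)*(2.37) = -5.8575
|det(J)| = 5.8575

5.8575


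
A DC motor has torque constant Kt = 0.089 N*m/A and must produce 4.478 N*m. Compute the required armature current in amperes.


I = tau / Kt = 4.478/0.089 = 50.3146

50.3146 A


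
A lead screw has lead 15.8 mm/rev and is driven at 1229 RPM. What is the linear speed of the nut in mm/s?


v = lead * (RPM/60) = 15.8*1229/60 = 323.6367

323.6367 mm/s


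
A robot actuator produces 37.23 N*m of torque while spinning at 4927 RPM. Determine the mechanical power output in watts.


omega = 4927 * 2*pi/60 = 515.954233 rad/s
P = tau * omega = 37.23 * 515.954233 = 19208.9761

19208.9761 W


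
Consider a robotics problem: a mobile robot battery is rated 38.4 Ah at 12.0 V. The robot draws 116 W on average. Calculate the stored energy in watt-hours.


E = capacity * V = 38.4*12.0 = 460.8000

460.8000 Wh


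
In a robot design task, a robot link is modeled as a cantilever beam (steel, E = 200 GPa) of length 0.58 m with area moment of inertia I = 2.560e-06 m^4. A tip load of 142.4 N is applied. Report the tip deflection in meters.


delta = F*L^3/(3*E*I) = 142.4*0.58^3/(3*2.000e+11*2.560e-06)
      = 27.7839488/1536000 = 1.8089e-05

1.8089e-05 m


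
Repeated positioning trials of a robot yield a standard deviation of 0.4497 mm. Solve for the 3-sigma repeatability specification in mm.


repeatability = 3*sigma = 3*0.4497 = 1.3491

1.3491 mm


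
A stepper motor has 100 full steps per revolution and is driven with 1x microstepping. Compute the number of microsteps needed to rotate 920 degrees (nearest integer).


step_size = 360/(100*1) = 360/100 = 3.600000 deg
n = 920/(360/100) = 920*100/360 = 255.5556 -> 256

256 steps


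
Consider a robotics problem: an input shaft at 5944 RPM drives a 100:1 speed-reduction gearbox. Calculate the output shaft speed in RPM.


omega_out = omega_in / N = 5944 / 100 = 59.4400

59.4400 RPM


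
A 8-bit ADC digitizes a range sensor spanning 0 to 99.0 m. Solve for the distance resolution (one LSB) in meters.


res = range / 2^n = 99.0/2^8 = 99.0/256 = 0.3867

0.3867 m


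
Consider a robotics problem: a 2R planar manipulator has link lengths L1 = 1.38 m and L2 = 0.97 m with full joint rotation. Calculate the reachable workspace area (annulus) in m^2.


r_max = L1 + L2 = 2.3500, r_min = |L1 - L2| = 0.4100
A = pi*(r_max^2 - r_min^2) = pi*(5.5225 - 0.1681) = 16.8213

16.8213 m^2


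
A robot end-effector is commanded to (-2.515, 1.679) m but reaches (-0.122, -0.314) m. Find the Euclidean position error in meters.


dx = -0.122 - (-2.515) = 2.3930, dy = -0.314 - (1.679) = -1.9930
err = sqrt(5.726449 + 3.972049) = 3.1142

3.1142 m


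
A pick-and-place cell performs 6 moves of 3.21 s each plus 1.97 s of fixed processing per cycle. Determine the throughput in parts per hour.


T_cycle = 6*3.21 + 1.97 = 21.2300 s
rate = 3600/T = 169.5714

169.5714 parts/hour


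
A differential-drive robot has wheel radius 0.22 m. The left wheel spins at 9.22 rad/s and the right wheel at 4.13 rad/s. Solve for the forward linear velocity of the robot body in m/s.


v = r*(wR + wL)/2 = 0.22*(4.13 + 9.22)/2 = 1.4685

1.4685 m/s


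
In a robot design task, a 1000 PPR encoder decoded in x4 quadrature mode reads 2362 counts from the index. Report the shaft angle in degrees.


angle = counts * 360 / (PPR*4) = 2362 * 360 / 4000 = 212.5800

212.5800 degrees


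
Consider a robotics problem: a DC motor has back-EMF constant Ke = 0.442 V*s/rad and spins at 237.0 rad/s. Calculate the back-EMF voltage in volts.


V_emf = Ke * omega = 0.442*237.0 = 104.7540

104.7540 V


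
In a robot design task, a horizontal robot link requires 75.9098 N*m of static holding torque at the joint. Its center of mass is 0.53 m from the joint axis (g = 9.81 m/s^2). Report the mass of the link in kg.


m = tau / (g*L) = 75.9098 / (9.81 * 0.53) = 14.6000

14.6000 kg


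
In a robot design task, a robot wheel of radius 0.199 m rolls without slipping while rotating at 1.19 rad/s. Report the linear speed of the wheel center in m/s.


v = omega * r = 1.19 * 0.199 = 0.2368

0.2368 m/s


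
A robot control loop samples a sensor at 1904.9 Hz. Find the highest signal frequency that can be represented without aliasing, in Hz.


f_max = f_s/2 = 1904.9/2 = 952.4500

952.4500 Hz


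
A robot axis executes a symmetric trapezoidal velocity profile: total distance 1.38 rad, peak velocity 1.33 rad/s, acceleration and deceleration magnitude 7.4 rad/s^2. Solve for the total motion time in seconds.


t_acc = v/a = 1.33/7.4 = 0.179730 s
d_acc = v^2/(2a) = 0.119520 rad (each ramp)
d_cruise = 1.38 - 2*0.119520 = 1.140960 rad
t_cruise = 1.140960/1.33 = 0.857865 s
t_total = 2*0.179730 + 0.857865 = 1.2173

1.2173 s


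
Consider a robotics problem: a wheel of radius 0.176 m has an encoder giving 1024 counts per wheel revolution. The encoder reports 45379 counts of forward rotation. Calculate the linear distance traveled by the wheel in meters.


revs = 45379/1024 = 44.315430
d = revs * 2*pi*r = 44.315430 * 2*pi*0.176 = 49.0058

49.0058 m


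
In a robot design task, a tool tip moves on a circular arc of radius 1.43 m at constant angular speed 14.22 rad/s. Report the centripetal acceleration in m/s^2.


a_c = omega^2 * r = 14.22^2 * 1.43 = 289.1580

289.1580 m/s^2


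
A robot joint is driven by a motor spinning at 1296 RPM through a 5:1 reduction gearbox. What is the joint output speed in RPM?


omega_joint = omega_motor / N = 1296 / 5 = 259.2000

259.2000 RPM


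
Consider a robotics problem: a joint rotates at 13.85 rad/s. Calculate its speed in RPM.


RPM = 13.85 * 60/(2*pi) = 132.2578

132.2578 RPM


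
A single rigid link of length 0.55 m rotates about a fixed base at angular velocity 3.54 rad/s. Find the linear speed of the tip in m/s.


v = L*omega = 0.55 * 3.54 = 1.9470

1.9470 m/s


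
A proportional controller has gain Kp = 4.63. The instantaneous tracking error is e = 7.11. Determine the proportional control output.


u_P = Kp * e = 4.63 * 7.11 = 32.9193

32.9193


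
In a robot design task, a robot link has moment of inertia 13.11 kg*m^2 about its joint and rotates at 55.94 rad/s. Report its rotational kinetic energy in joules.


KE = (1/2)*I*omega^2 = 0.5*13.11*55.94^2 = 20512.4540

20512.4540 J


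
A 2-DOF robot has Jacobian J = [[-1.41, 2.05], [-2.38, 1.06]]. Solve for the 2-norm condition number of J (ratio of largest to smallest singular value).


JJ^T eigenvalues: trace(JJ^T) = 12.9786, det(JJ^T) = det(J)^2 = 11.45416336
s_max^2 = (12.9786 + sqrt(122.62740452))/2 = 12.02616293
s_min^2 = (12.9786 - sqrt(122.62740452))/2 = 0.95243707
kappa = s_max/s_min = sqrt(12.02616293/0.95243707) = 3.5534

3.5534


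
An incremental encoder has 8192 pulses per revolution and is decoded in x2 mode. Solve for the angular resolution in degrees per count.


resolution = 360 / (PPR * 2) = 360 / 16384 = 0.0220

0.0220 degrees


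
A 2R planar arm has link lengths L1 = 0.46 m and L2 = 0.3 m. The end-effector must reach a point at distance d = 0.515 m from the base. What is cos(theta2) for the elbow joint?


cos(th2) = (d^2 - L1^2 - L2^2)/(2*L1*L2) = (0.515^2 - 0.46^2 - 0.3^2)/(2*0.46*0.3) = -0.1318

-0.1318


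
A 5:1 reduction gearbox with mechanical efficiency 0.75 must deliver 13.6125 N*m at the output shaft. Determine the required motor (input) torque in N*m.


tau_in = tau_out / (N * eta) = 13.6125 / (5 * 0.75) = 3.6300

3.6300 N*m


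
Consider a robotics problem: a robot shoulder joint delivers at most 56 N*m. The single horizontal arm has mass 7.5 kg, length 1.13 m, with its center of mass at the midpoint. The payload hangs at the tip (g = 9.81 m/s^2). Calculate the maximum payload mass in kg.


tau_arm = m_arm*g*(L/2) = 7.5*9.81*1.13/2 = 41.5699 N*m
tau_payload = tau_max - tau_arm = 56 - 41.5699 = 14.4301
m_payload = tau_payload / (g*L) = 14.4301 / (9.81*1.13) = 1.3017

1.3017 kg


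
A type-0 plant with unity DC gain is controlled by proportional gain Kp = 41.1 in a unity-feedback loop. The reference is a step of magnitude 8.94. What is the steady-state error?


e_ss = R/(1 + Kp) = 8.94/(1 + 41.1) = 8.94/42.1000 = 0.2124

0.2124


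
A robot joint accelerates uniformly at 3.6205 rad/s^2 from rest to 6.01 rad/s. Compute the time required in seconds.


t = delta_omega / alpha = 6.01 / 3.6205 = 1.6600

1.6600 s


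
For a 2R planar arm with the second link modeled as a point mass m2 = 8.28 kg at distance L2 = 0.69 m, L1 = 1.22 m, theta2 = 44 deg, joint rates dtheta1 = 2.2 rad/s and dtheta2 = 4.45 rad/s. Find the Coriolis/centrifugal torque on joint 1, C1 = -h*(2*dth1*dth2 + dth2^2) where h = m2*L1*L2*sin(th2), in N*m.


h = m2*L1*L2*sin(th2) = 8.28*1.22*0.69*sin(44 deg) = 4.841841
C1 = -h*(2*2.2*4.45 + 4.45^2) = -4.841841*39.3825 = -190.6838

-190.6838 N*m


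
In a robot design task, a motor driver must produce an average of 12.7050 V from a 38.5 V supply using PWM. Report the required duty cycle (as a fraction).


D = V_avg/V_supply = 12.7050/38.5 = 0.3300

0.3300


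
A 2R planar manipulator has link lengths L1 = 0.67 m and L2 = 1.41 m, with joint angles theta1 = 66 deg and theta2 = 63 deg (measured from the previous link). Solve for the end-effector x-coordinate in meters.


x = L1*cos(th1) + L2*cos(th1+th2) = 0.67*cos(66 deg) + 1.41*cos(129 deg) = -0.6148

-0.6148 m


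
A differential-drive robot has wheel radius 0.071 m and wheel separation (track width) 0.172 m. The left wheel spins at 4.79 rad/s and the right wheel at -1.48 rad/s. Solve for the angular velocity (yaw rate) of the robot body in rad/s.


omega = r*(wR - wL)/L = 0.071*(-1.48 - (4.79))/0.172 = -2.5882

-2.5882 rad/s


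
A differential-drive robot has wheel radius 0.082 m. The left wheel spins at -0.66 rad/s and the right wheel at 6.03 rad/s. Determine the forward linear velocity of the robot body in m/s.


v = r*(wR + wL)/2 = 0.082*(6.03 + -0.66)/2 = 0.2202

0.2202 m/s


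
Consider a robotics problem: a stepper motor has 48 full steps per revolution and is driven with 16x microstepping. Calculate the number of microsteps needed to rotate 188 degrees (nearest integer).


step_size = 360/(48*16) = 360/768 = 0.468750 deg
n = 188/(360/768) = 188*768/360 = 401.0667 -> 401

401 steps


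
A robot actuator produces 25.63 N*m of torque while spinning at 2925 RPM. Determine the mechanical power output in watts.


omega = 2925 * 2*pi/60 = 306.305284 rad/s
P = tau * omega = 25.63 * 306.305284 = 7850.6044

7850.6044 W


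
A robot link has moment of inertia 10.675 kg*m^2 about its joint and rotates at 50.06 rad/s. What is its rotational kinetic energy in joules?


KE = (1/2)*I*omega^2 = 0.5*10.675*50.06^2 = 13375.7942

13375.7942 J


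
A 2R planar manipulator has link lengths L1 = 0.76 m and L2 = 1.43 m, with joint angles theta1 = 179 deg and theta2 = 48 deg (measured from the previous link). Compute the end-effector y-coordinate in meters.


y = L1*sin(th1) + L2*sin(th1+th2) = 0.76*sin(179 deg) + 1.43*sin(227 deg) = -1.0326

-1.0326 m


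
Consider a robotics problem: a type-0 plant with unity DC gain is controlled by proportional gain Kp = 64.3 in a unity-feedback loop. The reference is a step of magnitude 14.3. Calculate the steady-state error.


e_ss = R/(1 + Kp) = 14.3/(1 + 64.3) = 14.3/65.3000 = 0.2190

0.2190


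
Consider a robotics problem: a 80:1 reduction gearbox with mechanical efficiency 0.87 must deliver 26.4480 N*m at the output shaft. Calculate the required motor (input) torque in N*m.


tau_in = tau_out / (N * eta) = 26.4480 / (80 * 0.87) = 0.3800

0.3800 N*m


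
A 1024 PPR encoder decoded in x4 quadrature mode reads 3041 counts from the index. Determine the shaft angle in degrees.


angle = counts * 360 / (PPR*4) = 3041 * 360 / 4096 = 267.2754

267.2754 degrees


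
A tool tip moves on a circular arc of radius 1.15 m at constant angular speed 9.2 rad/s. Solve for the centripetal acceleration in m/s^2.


a_c = omega^2 * r = 9.2^2 * 1.15 = 97.3360

97.3360 m/s^2


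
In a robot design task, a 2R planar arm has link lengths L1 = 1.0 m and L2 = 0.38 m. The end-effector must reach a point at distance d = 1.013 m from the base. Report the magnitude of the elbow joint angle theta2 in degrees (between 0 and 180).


cos(th2) = (d^2 - L1^2 - L2^2)/(2*L1*L2) = (1.013^2 - 1.0^2 - 0.38^2)/(2*1.0*0.38) = -0.15556711
th2 = acos(-0.15556711) = 98.9497 deg

98.9497 degrees


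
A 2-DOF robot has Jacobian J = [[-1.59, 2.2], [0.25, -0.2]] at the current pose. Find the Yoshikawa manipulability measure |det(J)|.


det(J) = -1.59*-0.2 - (2.2)*(0.25) = -0.2320
|det(J)| = 0.2320

0.2320


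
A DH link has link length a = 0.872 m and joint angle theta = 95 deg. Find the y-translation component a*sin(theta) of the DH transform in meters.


a*sin(theta) = 0.872*sin(95 deg) = 0.8687

0.8687 m


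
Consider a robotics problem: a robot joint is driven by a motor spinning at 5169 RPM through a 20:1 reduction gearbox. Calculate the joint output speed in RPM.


omega_joint = omega_motor / N = 5169 / 20 = 258.4500

258.4500 RPM


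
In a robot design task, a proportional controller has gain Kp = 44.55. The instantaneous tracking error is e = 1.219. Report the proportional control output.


u_P = Kp * e = 44.55 * 1.219 = 54.3064

54.3064


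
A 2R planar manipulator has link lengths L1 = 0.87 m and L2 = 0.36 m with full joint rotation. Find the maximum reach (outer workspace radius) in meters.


r_max = L1 + L2 = 0.87 + 0.36 = 1.2300

1.2300 m


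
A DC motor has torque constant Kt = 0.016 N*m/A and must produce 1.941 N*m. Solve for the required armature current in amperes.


I = tau / Kt = 1.941/0.016 = 121.3125

121.3125 A


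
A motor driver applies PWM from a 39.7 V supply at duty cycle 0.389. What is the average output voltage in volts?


V_avg = V_supply * D = 39.7*0.389 = 15.4433

15.4433 V


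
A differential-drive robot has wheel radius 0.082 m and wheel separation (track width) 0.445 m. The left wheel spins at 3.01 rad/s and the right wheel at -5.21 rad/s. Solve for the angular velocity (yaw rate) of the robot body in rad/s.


omega = r*(wR - wL)/L = 0.082*(-5.21 - (3.01))/0.445 = -1.5147

-1.5147 rad/s


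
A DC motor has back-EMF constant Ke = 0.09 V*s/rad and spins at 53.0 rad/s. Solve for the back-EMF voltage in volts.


V_emf = Ke * omega = 0.09*53.0 = 4.7700

4.7700 V


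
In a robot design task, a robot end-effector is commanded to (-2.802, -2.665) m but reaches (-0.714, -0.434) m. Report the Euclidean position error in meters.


dx = -0.714 - (-2.802) = 2.0880, dy = -0.434 - (-2.665) = 2.2310
err = sqrt(4.359744 + 4.977361) = 3.0557

3.0557 m


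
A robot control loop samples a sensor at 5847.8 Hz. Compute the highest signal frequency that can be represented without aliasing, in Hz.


f_max = f_s/2 = 5847.8/2 = 2923.9000

2923.9000 Hz


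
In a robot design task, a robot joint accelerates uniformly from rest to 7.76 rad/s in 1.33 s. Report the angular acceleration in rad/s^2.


alpha = delta_omega / t = 7.76 / 1.33 = 5.8346

5.8346 rad/s^2


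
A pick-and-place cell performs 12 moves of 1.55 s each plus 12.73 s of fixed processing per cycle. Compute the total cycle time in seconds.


T = 12*1.55 + 12.73 = 31.3300

31.3300 s


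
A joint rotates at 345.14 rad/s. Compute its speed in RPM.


RPM = 345.14 * 60/(2*pi) = 3295.8442

3295.8442 RPM


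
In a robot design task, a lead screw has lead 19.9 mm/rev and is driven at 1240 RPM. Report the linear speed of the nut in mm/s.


v = lead * (RPM/60) = 19.9*1240/60 = 411.2667

411.2667 mm/s
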